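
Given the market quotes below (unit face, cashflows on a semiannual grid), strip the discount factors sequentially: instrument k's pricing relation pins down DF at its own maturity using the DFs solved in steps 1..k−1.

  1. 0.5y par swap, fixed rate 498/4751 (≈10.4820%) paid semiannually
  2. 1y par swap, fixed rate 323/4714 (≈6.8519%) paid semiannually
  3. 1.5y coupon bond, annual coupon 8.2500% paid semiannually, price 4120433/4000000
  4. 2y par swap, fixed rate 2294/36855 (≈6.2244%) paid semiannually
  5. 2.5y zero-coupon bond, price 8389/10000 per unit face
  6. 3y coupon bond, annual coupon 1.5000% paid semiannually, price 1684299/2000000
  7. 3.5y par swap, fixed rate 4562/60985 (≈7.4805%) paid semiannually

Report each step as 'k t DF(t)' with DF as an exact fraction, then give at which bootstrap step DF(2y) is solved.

1 1/2 4751/5000
2 1 4677/5000
3 3/2 4573/5000
4 2 8853/10000
5 5/2 8389/10000
6 3 4011/5000
7 7/2 7719/10000
DF(2y) is solved at step 4

step 1 [0.5y] swap r/2=249/4751: DF=(1 − 249/4751·(0))/(1+249/4751) = 4751/5000 ≈ 0.950200
step 2 [1y] swap r/2=323/9428: DF=(1 − 323/9428·(0.950200))/(1+323/9428) = 4677/5000 ≈ 0.935400
step 3 [1.5y] bond c/2=33/800: DF=(4120433/4000000 − 33/800·(0.950200+0.935400))/(1+33/800) = 4573/5000 ≈ 0.914600
step 4 [2y] swap r/2=1147/36855: DF=(1 − 1147/36855·(0.950200+0.935400+0.914600))/(1+1147/36855) = 8853/10000 ≈ 0.885300
step 5 [2.5y] zero: DF = P = 8389/10000 ≈ 0.838900
step 6 [3y] bond c/2=3/400: DF=(1684299/2000000 − 3/400·(0.950200+0.935400+0.914600+0.885300+0.838900))/(1+3/400) = 4011/5000 ≈ 0.802200
step 7 [3.5y] swap r/2=2281/60985: DF=(1 − 2281/60985·(0.950200+0.935400+0.914600+0.885300+0.838900+0.802200))/(1+2281/60985) = 7719/10000 ≈ 0.771900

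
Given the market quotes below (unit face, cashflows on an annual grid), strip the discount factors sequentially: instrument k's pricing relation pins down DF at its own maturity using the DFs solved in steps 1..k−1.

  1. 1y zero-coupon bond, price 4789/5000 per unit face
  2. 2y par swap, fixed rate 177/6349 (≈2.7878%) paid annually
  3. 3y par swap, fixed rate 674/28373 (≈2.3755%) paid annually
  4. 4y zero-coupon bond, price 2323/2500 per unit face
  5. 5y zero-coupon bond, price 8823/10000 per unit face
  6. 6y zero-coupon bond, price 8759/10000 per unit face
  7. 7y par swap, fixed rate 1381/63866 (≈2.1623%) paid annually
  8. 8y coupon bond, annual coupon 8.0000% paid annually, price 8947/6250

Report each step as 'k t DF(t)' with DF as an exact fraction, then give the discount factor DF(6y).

step 1 [1y] zero: DF = P = 4789/5000 ≈ 0.957800
step 2 [2y] swap r/1=177/6349: DF=(1 − 177/6349·(0.957800))/(1+177/6349) = 9469/10000 ≈ 0.946900
step 3 [3y] swap r/1=674/28373: DF=(1 − 674/28373·(0.957800+0.946900))/(1+674/28373) = 4663/5000 ≈ 0.932600
step 4 [4y] zero: DF = P = 2323/2500 ≈ 0.929200
step 5 [5y] zero: DF = P = 8823/10000 ≈ 0.882300
step 6 [6y] zero: DF = P = 8759/10000 ≈ 0.875900
step 7 [7y] swap r/1=1381/63866: DF=(1 − 1381/63866·(0.957800+0.946900+0.932600+0.929200+0.882300+0.875900))/(1+1381/63866) = 8619/10000 ≈ 0.861900
step 8 [8y] bond c/1=2/25: DF=(8947/6250 − 2/25·(0.957800+0.946900+0.932600+0.929200+0.882300+0.875900+0.861900))/(1+2/25) = 2131/2500 ≈ 0.852400

1 1 4789/5000
2 2 9469/10000
3 3 4663/5000
4 4 2323/2500
5 5 8823/10000
6 6 8759/10000
7 7 8619/10000
8 8 2131/2500
DF(6y) = 8759/10000 ≈ 0.875900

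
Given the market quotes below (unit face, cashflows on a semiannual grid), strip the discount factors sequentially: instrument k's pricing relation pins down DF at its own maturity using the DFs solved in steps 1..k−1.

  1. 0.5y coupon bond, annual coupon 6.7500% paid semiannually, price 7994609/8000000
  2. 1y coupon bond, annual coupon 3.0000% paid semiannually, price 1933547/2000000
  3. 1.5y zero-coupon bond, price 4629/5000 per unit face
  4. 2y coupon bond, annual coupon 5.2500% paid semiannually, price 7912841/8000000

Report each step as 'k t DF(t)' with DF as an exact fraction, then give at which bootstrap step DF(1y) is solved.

1 1/2 9667/10000
2 1 4691/5000
3 3/2 4629/5000
4 2 4457/5000
DF(1y) is solved at step 2

step 1 [0.5y] bond c/2=27/800: DF=(7994609/8000000 − 27/800·(0))/(1+27/800) = 9667/10000 ≈ 0.966700
step 2 [1y] bond c/2=3/200: DF=(1933547/2000000 − 3/200·(0.966700))/(1+3/200) = 4691/5000 ≈ 0.938200
step 3 [1.5y] zero: DF = P = 4629/5000 ≈ 0.925800
step 4 [2y] bond c/2=21/800: DF=(7912841/8000000 − 21/800·(0.966700+0.938200+0.925800))/(1+21/800) = 4457/5000 ≈ 0.891400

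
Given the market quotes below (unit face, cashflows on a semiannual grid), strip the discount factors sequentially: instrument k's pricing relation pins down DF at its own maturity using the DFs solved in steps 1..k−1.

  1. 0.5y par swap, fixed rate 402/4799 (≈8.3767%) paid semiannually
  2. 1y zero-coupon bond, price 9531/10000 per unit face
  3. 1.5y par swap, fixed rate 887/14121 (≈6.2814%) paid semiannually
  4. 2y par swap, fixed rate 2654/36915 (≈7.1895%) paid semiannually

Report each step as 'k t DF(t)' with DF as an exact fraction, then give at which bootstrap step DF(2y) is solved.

step 1 [0.5y] swap r/2=201/4799: DF=(1 − 201/4799·(0))/(1+201/4799) = 4799/5000 ≈ 0.959800
step 2 [1y] zero: DF = P = 9531/10000 ≈ 0.953100
step 3 [1.5y] swap r/2=887/28242: DF=(1 − 887/28242·(0.959800+0.953100))/(1+887/28242) = 9113/10000 ≈ 0.911300
step 4 [2y] swap r/2=1327/36915: DF=(1 − 1327/36915·(0.959800+0.953100+0.911300))/(1+1327/36915) = 8673/10000 ≈ 0.867300

1 1/2 4799/5000
2 1 9531/10000
3 3/2 9113/10000
4 2 8673/10000
DF(2y) is solved at step 4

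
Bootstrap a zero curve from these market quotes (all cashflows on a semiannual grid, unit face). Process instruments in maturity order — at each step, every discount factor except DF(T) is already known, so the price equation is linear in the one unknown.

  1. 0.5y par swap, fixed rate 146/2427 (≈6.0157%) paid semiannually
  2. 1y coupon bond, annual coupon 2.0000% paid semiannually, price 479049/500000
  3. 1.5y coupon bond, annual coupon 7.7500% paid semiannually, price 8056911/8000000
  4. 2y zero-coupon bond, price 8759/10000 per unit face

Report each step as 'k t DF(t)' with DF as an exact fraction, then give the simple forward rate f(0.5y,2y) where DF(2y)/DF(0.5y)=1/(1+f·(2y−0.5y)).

step 1 [0.5y] swap r/2=73/2427: DF=(1 − 73/2427·(0))/(1+73/2427) = 2427/2500 ≈ 0.970800
step 2 [1y] bond c/2=1/100: DF=(479049/500000 − 1/100·(0.970800))/(1+1/100) = 939/1000 ≈ 0.939000
step 3 [1.5y] bond c/2=31/800: DF=(8056911/8000000 − 31/800·(0.970800+0.939000))/(1+31/800) = 8983/10000 ≈ 0.898300
step 4 [2y] zero: DF = P = 8759/10000 ≈ 0.875900

1 1/2 2427/2500
2 1 939/1000
3 3/2 8983/10000
4 2 8759/10000
f(0.5y,2y) = ((2427/2500)/(8759/10000) − 1)/(3/2) = 1898/26277 ≈ 7.2230%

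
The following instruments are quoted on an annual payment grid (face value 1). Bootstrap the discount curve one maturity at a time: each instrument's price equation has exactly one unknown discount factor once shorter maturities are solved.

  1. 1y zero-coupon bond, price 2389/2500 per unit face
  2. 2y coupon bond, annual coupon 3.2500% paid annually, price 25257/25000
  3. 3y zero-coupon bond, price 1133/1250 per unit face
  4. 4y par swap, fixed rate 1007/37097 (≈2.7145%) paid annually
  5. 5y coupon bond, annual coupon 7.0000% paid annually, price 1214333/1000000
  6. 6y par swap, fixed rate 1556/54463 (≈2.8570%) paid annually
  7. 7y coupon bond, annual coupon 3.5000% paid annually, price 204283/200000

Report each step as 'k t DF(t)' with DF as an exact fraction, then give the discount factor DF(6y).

1 1 2389/2500
2 2 2371/2500
3 3 1133/1250
4 4 8993/10000
5 5 4461/5000
6 6 2111/2500
7 7 8027/10000
DF(6y) = 2111/2500 ≈ 0.844400

step 1 [1y] zero: DF = P = 2389/2500 ≈ 0.955600
step 2 [2y] bond c/1=13/400: DF=(25257/25000 − 13/400·(0.955600))/(1+13/400) = 2371/2500 ≈ 0.948400
step 3 [3y] zero: DF = P = 1133/1250 ≈ 0.906400
step 4 [4y] swap r/1=1007/37097: DF=(1 − 1007/37097·(0.955600+0.948400+0.906400))/(1+1007/37097) = 8993/10000 ≈ 0.899300
step 5 [5y] bond c/1=7/100: DF=(1214333/1000000 − 7/100·(0.955600+0.948400+0.906400+0.899300))/(1+7/100) = 4461/5000 ≈ 0.892200
step 6 [6y] swap r/1=1556/54463: DF=(1 − 1556/54463·(0.955600+0.948400+0.906400+0.899300+0.892200))/(1+1556/54463) = 2111/2500 ≈ 0.844400
step 7 [7y] bond c/1=7/200: DF=(204283/200000 − 7/200·(0.955600+0.948400+0.906400+0.899300+0.892200+0.844400))/(1+7/200) = 8027/10000 ≈ 0.802700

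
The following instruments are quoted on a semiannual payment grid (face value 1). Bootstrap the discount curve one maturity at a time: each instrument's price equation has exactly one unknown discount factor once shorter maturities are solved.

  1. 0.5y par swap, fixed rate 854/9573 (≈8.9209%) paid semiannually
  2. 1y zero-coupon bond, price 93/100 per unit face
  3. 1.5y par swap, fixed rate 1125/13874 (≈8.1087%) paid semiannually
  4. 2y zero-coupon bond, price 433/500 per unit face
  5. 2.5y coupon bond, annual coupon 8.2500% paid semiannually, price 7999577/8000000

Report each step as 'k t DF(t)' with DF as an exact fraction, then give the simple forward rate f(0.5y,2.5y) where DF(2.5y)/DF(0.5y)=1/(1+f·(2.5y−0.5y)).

step 1 [0.5y] swap r/2=427/9573: DF=(1 − 427/9573·(0))/(1+427/9573) = 9573/10000 ≈ 0.957300
step 2 [1y] zero: DF = P = 93/100 ≈ 0.930000
step 3 [1.5y] swap r/2=1125/27748: DF=(1 − 1125/27748·(0.957300+0.930000))/(1+1125/27748) = 71/80 ≈ 0.887500
step 4 [2y] zero: DF = P = 433/500 ≈ 0.866000
step 5 [2.5y] bond c/2=33/800: DF=(7999577/8000000 − 33/800·(0.957300+0.930000+0.887500+0.866000))/(1+33/800) = 8161/10000 ≈ 0.816100

1 1/2 9573/10000
2 1 93/100
3 3/2 71/80
4 2 433/500
5 5/2 8161/10000
f(0.5y,2.5y) = ((9573/10000)/(8161/10000) − 1)/(2) = 706/8161 ≈ 8.6509%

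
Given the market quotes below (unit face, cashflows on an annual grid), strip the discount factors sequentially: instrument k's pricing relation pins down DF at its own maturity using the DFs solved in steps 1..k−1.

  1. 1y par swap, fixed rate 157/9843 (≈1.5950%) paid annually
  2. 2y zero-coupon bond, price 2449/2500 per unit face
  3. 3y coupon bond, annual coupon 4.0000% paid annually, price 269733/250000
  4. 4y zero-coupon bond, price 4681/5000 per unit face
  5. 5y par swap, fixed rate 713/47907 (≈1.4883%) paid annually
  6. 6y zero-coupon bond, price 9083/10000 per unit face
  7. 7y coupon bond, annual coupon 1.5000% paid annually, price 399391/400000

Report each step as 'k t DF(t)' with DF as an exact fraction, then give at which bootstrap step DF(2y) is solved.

1 1 9843/10000
2 2 2449/2500
3 3 9619/10000
4 4 4681/5000
5 5 9287/10000
6 6 9083/10000
7 7 1799/2000
DF(2y) is solved at step 2

step 1 [1y] swap r/1=157/9843: DF=(1 − 157/9843·(0))/(1+157/9843) = 9843/10000 ≈ 0.984300
step 2 [2y] zero: DF = P = 2449/2500 ≈ 0.979600
step 3 [3y] bond c/1=1/25: DF=(269733/250000 − 1/25·(0.984300+0.979600))/(1+1/25) = 9619/10000 ≈ 0.961900
step 4 [4y] zero: DF = P = 4681/5000 ≈ 0.936200
step 5 [5y] swap r/1=713/47907: DF=(1 − 713/47907·(0.984300+0.979600+0.961900+0.936200))/(1+713/47907) = 9287/10000 ≈ 0.928700
step 6 [6y] zero: DF = P = 9083/10000 ≈ 0.908300
step 7 [7y] bond c/1=3/200: DF=(399391/400000 − 3/200·(0.984300+0.979600+0.961900+0.936200+0.928700+0.908300))/(1+3/200) = 1799/2000 ≈ 0.899500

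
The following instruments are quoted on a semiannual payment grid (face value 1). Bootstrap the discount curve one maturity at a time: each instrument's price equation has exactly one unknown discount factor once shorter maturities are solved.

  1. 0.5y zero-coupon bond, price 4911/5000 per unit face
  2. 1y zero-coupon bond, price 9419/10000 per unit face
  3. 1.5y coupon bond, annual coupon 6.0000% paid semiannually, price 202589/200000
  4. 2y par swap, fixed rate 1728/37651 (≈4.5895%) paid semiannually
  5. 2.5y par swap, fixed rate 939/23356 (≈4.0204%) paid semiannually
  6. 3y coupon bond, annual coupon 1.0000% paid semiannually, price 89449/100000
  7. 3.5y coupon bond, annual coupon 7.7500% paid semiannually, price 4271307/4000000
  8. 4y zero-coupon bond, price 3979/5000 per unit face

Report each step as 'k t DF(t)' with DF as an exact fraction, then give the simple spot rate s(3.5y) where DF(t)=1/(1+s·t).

1 1/2 4911/5000
2 1 9419/10000
3 3/2 4637/5000
4 2 571/625
5 5/2 9061/10000
6 3 2167/2500
7 7/2 4107/5000
8 4 3979/5000
s(3.5y) = (1/(4107/5000) − 1)/(7/2) = 1786/28749 ≈ 6.2124%

step 1 [0.5y] zero: DF = P = 4911/5000 ≈ 0.982200
step 2 [1y] zero: DF = P = 9419/10000 ≈ 0.941900
step 3 [1.5y] bond c/2=3/100: DF=(202589/200000 − 3/100·(0.982200+0.941900))/(1+3/100) = 4637/5000 ≈ 0.927400
step 4 [2y] swap r/2=864/37651: DF=(1 − 864/37651·(0.982200+0.941900+0.927400))/(1+864/37651) = 571/625 ≈ 0.913600
step 5 [2.5y] swap r/2=939/46712: DF=(1 − 939/46712·(0.982200+0.941900+0.927400+0.913600))/(1+939/46712) = 9061/10000 ≈ 0.906100
step 6 [3y] bond c/2=1/200: DF=(89449/100000 − 1/200·(0.982200+0.941900+0.927400+0.913600+0.906100))/(1+1/200) = 2167/2500 ≈ 0.866800
step 7 [3.5y] bond c/2=31/800: DF=(4271307/4000000 − 31/800·(0.982200+0.941900+0.927400+0.913600+0.906100+0.866800))/(1+31/800) = 4107/5000 ≈ 0.821400
step 8 [4y] zero: DF = P = 3979/5000 ≈ 0.795800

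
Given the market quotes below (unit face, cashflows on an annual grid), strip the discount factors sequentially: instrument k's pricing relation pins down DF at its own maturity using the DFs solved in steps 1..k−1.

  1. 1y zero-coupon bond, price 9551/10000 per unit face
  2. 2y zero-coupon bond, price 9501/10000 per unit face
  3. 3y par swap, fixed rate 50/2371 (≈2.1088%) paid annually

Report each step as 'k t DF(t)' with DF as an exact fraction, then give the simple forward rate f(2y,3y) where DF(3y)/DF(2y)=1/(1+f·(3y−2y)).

step 1 [1y] zero: DF = P = 9551/10000 ≈ 0.955100
step 2 [2y] zero: DF = P = 9501/10000 ≈ 0.950100
step 3 [3y] swap r/1=50/2371: DF=(1 − 50/2371·(0.955100+0.950100))/(1+50/2371) = 47/50 ≈ 0.940000

1 1 9551/10000
2 2 9501/10000
3 3 47/50
f(2y,3y) = ((9501/10000)/(47/50) − 1)/(1) = 101/9400 ≈ 1.0745%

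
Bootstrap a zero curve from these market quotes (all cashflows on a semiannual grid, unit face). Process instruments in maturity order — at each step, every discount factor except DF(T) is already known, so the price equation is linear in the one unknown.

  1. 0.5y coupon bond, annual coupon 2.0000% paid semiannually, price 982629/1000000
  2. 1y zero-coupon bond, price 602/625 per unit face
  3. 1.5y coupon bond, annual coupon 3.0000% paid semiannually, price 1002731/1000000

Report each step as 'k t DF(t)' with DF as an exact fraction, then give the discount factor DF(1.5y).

1 1/2 9729/10000
2 1 602/625
3 3/2 9593/10000
DF(1.5y) = 9593/10000 ≈ 0.959300

step 1 [0.5y] bond c/2=1/100: DF=(982629/1000000 − 1/100·(0))/(1+1/100) = 9729/10000 ≈ 0.972900
step 2 [1y] zero: DF = P = 602/625 ≈ 0.963200
step 3 [1.5y] bond c/2=3/200: DF=(1002731/1000000 − 3/200·(0.972900+0.963200))/(1+3/200) = 9593/10000 ≈ 0.959300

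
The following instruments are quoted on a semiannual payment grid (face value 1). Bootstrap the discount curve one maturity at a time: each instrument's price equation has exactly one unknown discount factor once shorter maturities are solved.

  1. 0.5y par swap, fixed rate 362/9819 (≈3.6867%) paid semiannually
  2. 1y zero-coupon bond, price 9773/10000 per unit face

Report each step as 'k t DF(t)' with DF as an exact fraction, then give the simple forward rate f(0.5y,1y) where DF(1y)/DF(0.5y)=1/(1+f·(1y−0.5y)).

1 1/2 9819/10000
2 1 9773/10000
f(0.5y,1y) = ((9819/10000)/(9773/10000) − 1)/(1/2) = 92/9773 ≈ 0.9414%

step 1 [0.5y] swap r/2=181/9819: DF=(1 − 181/9819·(0))/(1+181/9819) = 9819/10000 ≈ 0.981900
step 2 [1y] zero: DF = P = 9773/10000 ≈ 0.977300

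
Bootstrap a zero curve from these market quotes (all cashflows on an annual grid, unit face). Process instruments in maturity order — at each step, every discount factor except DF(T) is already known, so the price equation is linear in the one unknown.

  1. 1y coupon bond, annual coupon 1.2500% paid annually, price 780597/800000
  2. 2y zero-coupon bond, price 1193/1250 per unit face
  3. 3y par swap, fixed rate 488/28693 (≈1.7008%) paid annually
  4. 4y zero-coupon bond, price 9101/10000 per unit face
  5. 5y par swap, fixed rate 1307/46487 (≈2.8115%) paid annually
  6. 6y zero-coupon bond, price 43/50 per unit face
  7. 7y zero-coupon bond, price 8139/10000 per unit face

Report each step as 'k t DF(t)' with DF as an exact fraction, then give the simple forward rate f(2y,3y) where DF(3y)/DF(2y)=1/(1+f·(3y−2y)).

step 1 [1y] bond c/1=1/80: DF=(780597/800000 − 1/80·(0))/(1+1/80) = 9637/10000 ≈ 0.963700
step 2 [2y] zero: DF = P = 1193/1250 ≈ 0.954400
step 3 [3y] swap r/1=488/28693: DF=(1 − 488/28693·(0.963700+0.954400))/(1+488/28693) = 1189/1250 ≈ 0.951200
step 4 [4y] zero: DF = P = 9101/10000 ≈ 0.910100
step 5 [5y] swap r/1=1307/46487: DF=(1 − 1307/46487·(0.963700+0.954400+0.951200+0.910100))/(1+1307/46487) = 8693/10000 ≈ 0.869300
step 6 [6y] zero: DF = P = 43/50 ≈ 0.860000
step 7 [7y] zero: DF = P = 8139/10000 ≈ 0.813900

1 1 9637/10000
2 2 1193/1250
3 3 1189/1250
4 4 9101/10000
5 5 8693/10000
6 6 43/50
7 7 8139/10000
f(2y,3y) = ((1193/1250)/(1189/1250) − 1)/(1) = 4/1189 ≈ 0.3364%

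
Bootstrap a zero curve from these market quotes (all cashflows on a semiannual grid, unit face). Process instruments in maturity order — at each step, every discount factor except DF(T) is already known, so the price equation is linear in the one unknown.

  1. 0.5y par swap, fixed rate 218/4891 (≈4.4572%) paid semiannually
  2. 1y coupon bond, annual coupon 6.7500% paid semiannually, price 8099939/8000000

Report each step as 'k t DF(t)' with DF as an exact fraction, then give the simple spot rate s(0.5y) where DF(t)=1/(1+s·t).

step 1 [0.5y] swap r/2=109/4891: DF=(1 − 109/4891·(0))/(1+109/4891) = 4891/5000 ≈ 0.978200
step 2 [1y] bond c/2=27/800: DF=(8099939/8000000 − 27/800·(0.978200))/(1+27/800) = 379/400 ≈ 0.947500

1 1/2 4891/5000
2 1 379/400
s(0.5y) = (1/(4891/5000) − 1)/(1/2) = 218/4891 ≈ 4.4572%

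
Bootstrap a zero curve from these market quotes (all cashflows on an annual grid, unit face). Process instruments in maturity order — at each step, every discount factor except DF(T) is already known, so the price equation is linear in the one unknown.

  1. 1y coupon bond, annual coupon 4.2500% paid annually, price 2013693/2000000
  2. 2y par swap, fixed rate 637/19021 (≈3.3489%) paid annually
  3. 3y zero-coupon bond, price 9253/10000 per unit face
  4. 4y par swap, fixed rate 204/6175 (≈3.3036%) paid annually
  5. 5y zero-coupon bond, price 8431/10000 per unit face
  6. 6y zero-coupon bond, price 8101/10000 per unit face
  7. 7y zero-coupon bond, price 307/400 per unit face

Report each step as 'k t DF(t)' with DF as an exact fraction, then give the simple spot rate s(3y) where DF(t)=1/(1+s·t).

1 1 4829/5000
2 2 9363/10000
3 3 9253/10000
4 4 1097/1250
5 5 8431/10000
6 6 8101/10000
7 7 307/400
s(3y) = (1/(9253/10000) − 1)/(3) = 249/9253 ≈ 2.6910%

step 1 [1y] bond c/1=17/400: DF=(2013693/2000000 − 17/400·(0))/(1+17/400) = 4829/5000 ≈ 0.965800
step 2 [2y] swap r/1=637/19021: DF=(1 − 637/19021·(0.965800))/(1+637/19021) = 9363/10000 ≈ 0.936300
step 3 [3y] zero: DF = P = 9253/10000 ≈ 0.925300
step 4 [4y] swap r/1=204/6175: DF=(1 − 204/6175·(0.965800+0.936300+0.925300))/(1+204/6175) = 1097/1250 ≈ 0.877600
step 5 [5y] zero: DF = P = 8431/10000 ≈ 0.843100
step 6 [6y] zero: DF = P = 8101/10000 ≈ 0.810100
step 7 [7y] zero: DF = P = 307/400 ≈ 0.767500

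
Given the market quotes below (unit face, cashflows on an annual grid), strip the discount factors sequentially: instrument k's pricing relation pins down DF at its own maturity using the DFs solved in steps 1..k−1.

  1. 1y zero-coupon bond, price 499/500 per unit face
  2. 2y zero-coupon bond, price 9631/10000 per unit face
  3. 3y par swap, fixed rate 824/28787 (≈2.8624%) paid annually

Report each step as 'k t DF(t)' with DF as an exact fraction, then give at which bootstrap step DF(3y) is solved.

1 1 499/500
2 2 9631/10000
3 3 1147/1250
DF(3y) is solved at step 3

step 1 [1y] zero: DF = P = 499/500 ≈ 0.998000
step 2 [2y] zero: DF = P = 9631/10000 ≈ 0.963100
step 3 [3y] swap r/1=824/28787: DF=(1 − 824/28787·(0.998000+0.963100))/(1+824/28787) = 1147/1250 ≈ 0.917600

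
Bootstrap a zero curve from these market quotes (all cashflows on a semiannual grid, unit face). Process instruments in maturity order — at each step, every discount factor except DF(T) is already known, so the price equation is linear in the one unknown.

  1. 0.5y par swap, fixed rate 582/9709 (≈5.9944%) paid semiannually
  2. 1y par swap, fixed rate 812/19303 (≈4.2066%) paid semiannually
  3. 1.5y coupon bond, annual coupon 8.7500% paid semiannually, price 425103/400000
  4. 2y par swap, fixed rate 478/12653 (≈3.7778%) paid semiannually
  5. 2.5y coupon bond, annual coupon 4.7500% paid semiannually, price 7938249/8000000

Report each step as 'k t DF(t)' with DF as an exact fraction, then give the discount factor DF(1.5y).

1 1/2 9709/10000
2 1 4797/5000
3 3/2 9373/10000
4 2 9283/10000
5 5/2 2203/2500
DF(1.5y) = 9373/10000 ≈ 0.937300

step 1 [0.5y] swap r/2=291/9709: DF=(1 − 291/9709·(0))/(1+291/9709) = 9709/10000 ≈ 0.970900
step 2 [1y] swap r/2=406/19303: DF=(1 − 406/19303·(0.970900))/(1+406/19303) = 4797/5000 ≈ 0.959400
step 3 [1.5y] bond c/2=7/160: DF=(425103/400000 − 7/160·(0.970900+0.959400))/(1+7/160) = 9373/10000 ≈ 0.937300
step 4 [2y] swap r/2=239/12653: DF=(1 − 239/12653·(0.970900+0.959400+0.937300))/(1+239/12653) = 9283/10000 ≈ 0.928300
step 5 [2.5y] bond c/2=19/800: DF=(7938249/8000000 − 19/800·(0.970900+0.959400+0.937300+0.928300))/(1+19/800) = 2203/2500 ≈ 0.881200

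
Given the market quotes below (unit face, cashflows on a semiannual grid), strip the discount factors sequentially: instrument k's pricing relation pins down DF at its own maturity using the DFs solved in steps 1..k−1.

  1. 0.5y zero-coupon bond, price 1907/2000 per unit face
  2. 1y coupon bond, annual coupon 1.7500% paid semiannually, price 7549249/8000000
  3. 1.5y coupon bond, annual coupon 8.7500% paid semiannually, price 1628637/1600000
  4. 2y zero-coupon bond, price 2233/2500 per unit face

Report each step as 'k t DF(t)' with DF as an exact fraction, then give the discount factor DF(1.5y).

1 1/2 1907/2000
2 1 1159/1250
3 3/2 2241/2500
4 2 2233/2500
DF(1.5y) = 2241/2500 ≈ 0.896400

step 1 [0.5y] zero: DF = P = 1907/2000 ≈ 0.953500
step 2 [1y] bond c/2=7/800: DF=(7549249/8000000 − 7/800·(0.953500))/(1+7/800) = 1159/1250 ≈ 0.927200
step 3 [1.5y] bond c/2=7/160: DF=(1628637/1600000 − 7/160·(0.953500+0.927200))/(1+7/160) = 2241/2500 ≈ 0.896400
step 4 [2y] zero: DF = P = 2233/2500 ≈ 0.893200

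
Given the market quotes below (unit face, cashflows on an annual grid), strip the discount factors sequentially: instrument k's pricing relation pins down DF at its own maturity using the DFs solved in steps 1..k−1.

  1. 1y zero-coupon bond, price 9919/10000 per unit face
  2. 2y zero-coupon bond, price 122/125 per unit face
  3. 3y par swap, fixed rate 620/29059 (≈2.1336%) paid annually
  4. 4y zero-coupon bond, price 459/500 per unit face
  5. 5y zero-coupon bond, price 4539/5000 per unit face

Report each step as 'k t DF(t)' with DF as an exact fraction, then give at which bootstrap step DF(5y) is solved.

step 1 [1y] zero: DF = P = 9919/10000 ≈ 0.991900
step 2 [2y] zero: DF = P = 122/125 ≈ 0.976000
step 3 [3y] swap r/1=620/29059: DF=(1 − 620/29059·(0.991900+0.976000))/(1+620/29059) = 469/500 ≈ 0.938000
step 4 [4y] zero: DF = P = 459/500 ≈ 0.918000
step 5 [5y] zero: DF = P = 4539/5000 ≈ 0.907800

1 1 9919/10000
2 2 122/125
3 3 469/500
4 4 459/500
5 5 4539/5000
DF(5y) is solved at step 5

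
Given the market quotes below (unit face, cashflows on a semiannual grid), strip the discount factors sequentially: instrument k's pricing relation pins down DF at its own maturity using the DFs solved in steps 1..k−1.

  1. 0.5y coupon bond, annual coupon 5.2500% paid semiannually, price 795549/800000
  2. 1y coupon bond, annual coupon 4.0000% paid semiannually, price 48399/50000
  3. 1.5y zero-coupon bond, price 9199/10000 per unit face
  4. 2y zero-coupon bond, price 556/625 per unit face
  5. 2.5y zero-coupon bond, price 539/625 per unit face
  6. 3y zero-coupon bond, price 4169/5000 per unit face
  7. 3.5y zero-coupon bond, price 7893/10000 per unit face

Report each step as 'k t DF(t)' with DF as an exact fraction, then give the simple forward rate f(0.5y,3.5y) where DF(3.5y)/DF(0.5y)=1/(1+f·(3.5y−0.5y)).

1 1/2 969/1000
2 1 93/100
3 3/2 9199/10000
4 2 556/625
5 5/2 539/625
6 3 4169/5000
7 7/2 7893/10000
f(0.5y,3.5y) = ((969/1000)/(7893/10000) − 1)/(3) = 599/7893 ≈ 7.5890%

step 1 [0.5y] bond c/2=21/800: DF=(795549/800000 − 21/800·(0))/(1+21/800) = 969/1000 ≈ 0.969000
step 2 [1y] bond c/2=1/50: DF=(48399/50000 − 1/50·(0.969000))/(1+1/50) = 93/100 ≈ 0.930000
step 3 [1.5y] zero: DF = P = 9199/10000 ≈ 0.919900
step 4 [2y] zero: DF = P = 556/625 ≈ 0.889600
step 5 [2.5y] zero: DF = P = 539/625 ≈ 0.862400
step 6 [3y] zero: DF = P = 4169/5000 ≈ 0.833800
step 7 [3.5y] zero: DF = P = 7893/10000 ≈ 0.789300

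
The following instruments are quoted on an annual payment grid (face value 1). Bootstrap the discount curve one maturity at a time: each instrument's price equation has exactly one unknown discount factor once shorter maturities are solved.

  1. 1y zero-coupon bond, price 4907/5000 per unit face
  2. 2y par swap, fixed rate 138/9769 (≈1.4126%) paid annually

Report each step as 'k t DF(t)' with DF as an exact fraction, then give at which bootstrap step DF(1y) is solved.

step 1 [1y] zero: DF = P = 4907/5000 ≈ 0.981400
step 2 [2y] swap r/1=138/9769: DF=(1 − 138/9769·(0.981400))/(1+138/9769) = 2431/2500 ≈ 0.972400

1 1 4907/5000
2 2 2431/2500
DF(1y) is solved at step 1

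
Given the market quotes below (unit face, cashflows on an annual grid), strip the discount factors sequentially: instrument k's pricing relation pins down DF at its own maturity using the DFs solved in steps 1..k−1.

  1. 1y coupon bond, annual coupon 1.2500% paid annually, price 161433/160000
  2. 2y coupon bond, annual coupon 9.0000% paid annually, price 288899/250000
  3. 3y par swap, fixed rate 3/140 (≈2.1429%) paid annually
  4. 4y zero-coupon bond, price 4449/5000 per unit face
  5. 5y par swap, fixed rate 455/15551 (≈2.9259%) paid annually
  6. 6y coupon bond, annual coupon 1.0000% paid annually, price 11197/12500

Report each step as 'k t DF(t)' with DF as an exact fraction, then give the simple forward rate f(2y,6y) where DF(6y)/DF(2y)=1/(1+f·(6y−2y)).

1 1 1993/2000
2 2 9779/10000
3 3 586/625
4 4 4449/5000
5 5 1727/2000
6 6 8407/10000
f(2y,6y) = ((9779/10000)/(8407/10000) − 1)/(4) = 49/1201 ≈ 4.0799%

step 1 [1y] bond c/1=1/80: DF=(161433/160000 − 1/80·(0))/(1+1/80) = 1993/2000 ≈ 0.996500
step 2 [2y] bond c/1=9/100: DF=(288899/250000 − 9/100·(0.996500))/(1+9/100) = 9779/10000 ≈ 0.977900
step 3 [3y] swap r/1=3/140: DF=(1 − 3/140·(0.996500+0.977900))/(1+3/140) = 586/625 ≈ 0.937600
step 4 [4y] zero: DF = P = 4449/5000 ≈ 0.889800
step 5 [5y] swap r/1=455/15551: DF=(1 − 455/15551·(0.996500+0.977900+0.937600+0.889800))/(1+455/15551) = 1727/2000 ≈ 0.863500
step 6 [6y] bond c/1=1/100: DF=(11197/12500 − 1/100·(0.996500+0.977900+0.937600+0.889800+0.863500))/(1+1/100) = 8407/10000 ≈ 0.840700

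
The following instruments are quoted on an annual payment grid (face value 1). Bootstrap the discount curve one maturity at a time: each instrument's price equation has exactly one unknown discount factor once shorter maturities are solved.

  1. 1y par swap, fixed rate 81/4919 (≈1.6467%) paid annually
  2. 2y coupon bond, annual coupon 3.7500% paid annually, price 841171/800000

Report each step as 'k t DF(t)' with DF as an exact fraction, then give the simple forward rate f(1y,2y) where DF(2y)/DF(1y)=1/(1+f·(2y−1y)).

step 1 [1y] swap r/1=81/4919: DF=(1 − 81/4919·(0))/(1+81/4919) = 4919/5000 ≈ 0.983800
step 2 [2y] bond c/1=3/80: DF=(841171/800000 − 3/80·(0.983800))/(1+3/80) = 9779/10000 ≈ 0.977900

1 1 4919/5000
2 2 9779/10000
f(1y,2y) = ((4919/5000)/(9779/10000) − 1)/(1) = 59/9779 ≈ 0.6033%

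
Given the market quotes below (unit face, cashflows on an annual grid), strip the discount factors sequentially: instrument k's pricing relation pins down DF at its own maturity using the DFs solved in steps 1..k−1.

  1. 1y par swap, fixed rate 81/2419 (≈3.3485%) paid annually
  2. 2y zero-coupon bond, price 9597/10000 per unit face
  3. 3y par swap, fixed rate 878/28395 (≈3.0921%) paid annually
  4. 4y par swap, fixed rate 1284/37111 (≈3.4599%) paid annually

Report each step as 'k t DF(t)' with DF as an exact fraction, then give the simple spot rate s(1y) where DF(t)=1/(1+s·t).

step 1 [1y] swap r/1=81/2419: DF=(1 − 81/2419·(0))/(1+81/2419) = 2419/2500 ≈ 0.967600
step 2 [2y] zero: DF = P = 9597/10000 ≈ 0.959700
step 3 [3y] swap r/1=878/28395: DF=(1 − 878/28395·(0.967600+0.959700))/(1+878/28395) = 4561/5000 ≈ 0.912200
step 4 [4y] swap r/1=1284/37111: DF=(1 − 1284/37111·(0.967600+0.959700+0.912200))/(1+1284/37111) = 2179/2500 ≈ 0.871600

1 1 2419/2500
2 2 9597/10000
3 3 4561/5000
4 4 2179/2500
s(1y) = (1/(2419/2500) − 1)/(1) = 81/2419 ≈ 3.3485%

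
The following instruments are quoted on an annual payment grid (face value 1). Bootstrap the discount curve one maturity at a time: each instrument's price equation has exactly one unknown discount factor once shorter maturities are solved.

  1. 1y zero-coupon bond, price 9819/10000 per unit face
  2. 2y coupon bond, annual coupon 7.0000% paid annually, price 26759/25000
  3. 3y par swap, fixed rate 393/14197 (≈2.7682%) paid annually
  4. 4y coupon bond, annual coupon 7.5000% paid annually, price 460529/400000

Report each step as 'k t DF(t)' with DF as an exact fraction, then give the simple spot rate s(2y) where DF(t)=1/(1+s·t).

step 1 [1y] zero: DF = P = 9819/10000 ≈ 0.981900
step 2 [2y] bond c/1=7/100: DF=(26759/25000 − 7/100·(0.981900))/(1+7/100) = 9361/10000 ≈ 0.936100
step 3 [3y] swap r/1=393/14197: DF=(1 − 393/14197·(0.981900+0.936100))/(1+393/14197) = 4607/5000 ≈ 0.921400
step 4 [4y] bond c/1=3/40: DF=(460529/400000 − 3/40·(0.981900+0.936100+0.921400))/(1+3/40) = 8729/10000 ≈ 0.872900

1 1 9819/10000
2 2 9361/10000
3 3 4607/5000
4 4 8729/10000
s(2y) = (1/(9361/10000) − 1)/(2) = 639/18722 ≈ 3.4131%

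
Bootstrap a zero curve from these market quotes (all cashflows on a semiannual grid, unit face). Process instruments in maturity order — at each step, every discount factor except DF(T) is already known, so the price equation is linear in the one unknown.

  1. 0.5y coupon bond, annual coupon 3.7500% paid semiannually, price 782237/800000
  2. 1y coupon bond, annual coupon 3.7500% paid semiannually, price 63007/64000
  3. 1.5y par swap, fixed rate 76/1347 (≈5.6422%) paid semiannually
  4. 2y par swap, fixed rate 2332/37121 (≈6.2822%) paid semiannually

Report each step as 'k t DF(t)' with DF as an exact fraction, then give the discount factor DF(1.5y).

step 1 [0.5y] bond c/2=3/160: DF=(782237/800000 − 3/160·(0))/(1+3/160) = 4799/5000 ≈ 0.959800
step 2 [1y] bond c/2=3/160: DF=(63007/64000 − 3/160·(0.959800))/(1+3/160) = 9487/10000 ≈ 0.948700
step 3 [1.5y] swap r/2=38/1347: DF=(1 − 38/1347·(0.959800+0.948700))/(1+38/1347) = 4601/5000 ≈ 0.920200
step 4 [2y] swap r/2=1166/37121: DF=(1 − 1166/37121·(0.959800+0.948700+0.920200))/(1+1166/37121) = 4417/5000 ≈ 0.883400

1 1/2 4799/5000
2 1 9487/10000
3 3/2 4601/5000
4 2 4417/5000
DF(1.5y) = 4601/5000 ≈ 0.920200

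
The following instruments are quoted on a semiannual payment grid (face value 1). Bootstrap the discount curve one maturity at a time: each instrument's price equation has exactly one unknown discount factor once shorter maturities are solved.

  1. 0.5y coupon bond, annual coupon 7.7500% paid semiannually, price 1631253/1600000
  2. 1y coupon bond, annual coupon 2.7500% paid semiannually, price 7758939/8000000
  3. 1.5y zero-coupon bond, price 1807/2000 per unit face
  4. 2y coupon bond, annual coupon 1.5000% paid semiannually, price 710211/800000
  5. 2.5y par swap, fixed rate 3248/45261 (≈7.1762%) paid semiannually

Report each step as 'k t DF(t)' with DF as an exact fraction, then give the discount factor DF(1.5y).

1 1/2 1963/2000
2 1 4717/5000
3 3/2 1807/2000
4 2 8601/10000
5 5/2 1047/1250
DF(1.5y) = 1807/2000 ≈ 0.903500

step 1 [0.5y] bond c/2=31/800: DF=(1631253/1600000 − 31/800·(0))/(1+31/800) = 1963/2000 ≈ 0.981500
step 2 [1y] bond c/2=11/800: DF=(7758939/8000000 − 11/800·(0.981500))/(1+11/800) = 4717/5000 ≈ 0.943400
step 3 [1.5y] zero: DF = P = 1807/2000 ≈ 0.903500
step 4 [2y] bond c/2=3/400: DF=(710211/800000 − 3/400·(0.981500+0.943400+0.903500))/(1+3/400) = 8601/10000 ≈ 0.860100
step 5 [2.5y] swap r/2=1624/45261: DF=(1 − 1624/45261·(0.981500+0.943400+0.903500+0.860100))/(1+1624/45261) = 1047/1250 ≈ 0.837600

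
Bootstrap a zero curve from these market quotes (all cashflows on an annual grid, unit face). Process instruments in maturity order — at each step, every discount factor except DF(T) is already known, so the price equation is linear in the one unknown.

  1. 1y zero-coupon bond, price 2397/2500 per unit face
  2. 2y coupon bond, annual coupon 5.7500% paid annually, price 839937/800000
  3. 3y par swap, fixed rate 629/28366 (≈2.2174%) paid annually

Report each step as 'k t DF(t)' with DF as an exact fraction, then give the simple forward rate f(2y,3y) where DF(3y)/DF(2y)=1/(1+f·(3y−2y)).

1 1 2397/2500
2 2 9407/10000
3 3 9371/10000
f(2y,3y) = ((9407/10000)/(9371/10000) − 1)/(1) = 36/9371 ≈ 0.3842%

step 1 [1y] zero: DF = P = 2397/2500 ≈ 0.958800
step 2 [2y] bond c/1=23/400: DF=(839937/800000 − 23/400·(0.958800))/(1+23/400) = 9407/10000 ≈ 0.940700
step 3 [3y] swap r/1=629/28366: DF=(1 − 629/28366·(0.958800+0.940700))/(1+629/28366) = 9371/10000 ≈ 0.937100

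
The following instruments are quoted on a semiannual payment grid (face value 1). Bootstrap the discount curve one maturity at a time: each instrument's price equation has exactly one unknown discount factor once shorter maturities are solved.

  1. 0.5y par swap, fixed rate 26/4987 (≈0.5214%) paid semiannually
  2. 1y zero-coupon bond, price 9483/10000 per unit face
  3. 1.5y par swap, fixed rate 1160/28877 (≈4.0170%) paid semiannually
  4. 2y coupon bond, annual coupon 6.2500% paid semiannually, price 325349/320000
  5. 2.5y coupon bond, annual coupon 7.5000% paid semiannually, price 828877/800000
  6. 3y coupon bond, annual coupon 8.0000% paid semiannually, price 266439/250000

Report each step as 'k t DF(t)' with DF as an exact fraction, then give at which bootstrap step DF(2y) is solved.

1 1/2 4987/5000
2 1 9483/10000
3 3/2 471/500
4 2 1123/1250
5 5/2 4309/5000
6 3 423/500
DF(2y) is solved at step 4

step 1 [0.5y] swap r/2=13/4987: DF=(1 − 13/4987·(0))/(1+13/4987) = 4987/5000 ≈ 0.997400
step 2 [1y] zero: DF = P = 9483/10000 ≈ 0.948300
step 3 [1.5y] swap r/2=580/28877: DF=(1 − 580/28877·(0.997400+0.948300))/(1+580/28877) = 471/500 ≈ 0.942000
step 4 [2y] bond c/2=1/32: DF=(325349/320000 − 1/32·(0.997400+0.948300+0.942000))/(1+1/32) = 1123/1250 ≈ 0.898400
step 5 [2.5y] bond c/2=3/80: DF=(828877/800000 − 3/80·(0.997400+0.948300+0.942000+0.898400))/(1+3/80) = 4309/5000 ≈ 0.861800
step 6 [3y] bond c/2=1/25: DF=(266439/250000 − 1/25·(0.997400+0.948300+0.942000+0.898400+0.861800))/(1+1/25) = 423/500 ≈ 0.846000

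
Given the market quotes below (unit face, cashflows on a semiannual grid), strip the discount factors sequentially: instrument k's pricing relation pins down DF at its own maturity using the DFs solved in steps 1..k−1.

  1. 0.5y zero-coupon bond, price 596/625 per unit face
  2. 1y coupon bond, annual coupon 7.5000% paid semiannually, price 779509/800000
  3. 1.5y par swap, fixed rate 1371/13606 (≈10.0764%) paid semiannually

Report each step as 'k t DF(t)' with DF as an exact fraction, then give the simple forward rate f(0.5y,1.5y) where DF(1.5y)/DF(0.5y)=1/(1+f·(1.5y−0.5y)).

1 1/2 596/625
2 1 9047/10000
3 3/2 8629/10000
f(0.5y,1.5y) = ((596/625)/(8629/10000) − 1)/(1) = 907/8629 ≈ 10.5111%

step 1 [0.5y] zero: DF = P = 596/625 ≈ 0.953600
step 2 [1y] bond c/2=3/80: DF=(779509/800000 − 3/80·(0.953600))/(1+3/80) = 9047/10000 ≈ 0.904700
step 3 [1.5y] swap r/2=1371/27212: DF=(1 − 1371/27212·(0.953600+0.904700))/(1+1371/27212) = 8629/10000 ≈ 0.862900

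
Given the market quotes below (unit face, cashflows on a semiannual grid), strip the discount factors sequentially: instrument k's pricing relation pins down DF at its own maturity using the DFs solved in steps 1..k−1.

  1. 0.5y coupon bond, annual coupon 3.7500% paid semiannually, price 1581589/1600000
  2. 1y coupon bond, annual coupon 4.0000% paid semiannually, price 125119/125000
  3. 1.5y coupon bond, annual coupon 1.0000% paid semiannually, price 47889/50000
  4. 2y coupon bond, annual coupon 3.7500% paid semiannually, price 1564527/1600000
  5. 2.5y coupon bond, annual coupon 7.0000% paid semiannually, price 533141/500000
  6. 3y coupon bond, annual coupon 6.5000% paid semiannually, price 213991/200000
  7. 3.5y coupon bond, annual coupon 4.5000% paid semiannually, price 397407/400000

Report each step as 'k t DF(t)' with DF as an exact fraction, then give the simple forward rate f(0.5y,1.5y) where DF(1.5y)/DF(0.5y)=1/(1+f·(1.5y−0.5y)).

step 1 [0.5y] bond c/2=3/160: DF=(1581589/1600000 − 3/160·(0))/(1+3/160) = 9703/10000 ≈ 0.970300
step 2 [1y] bond c/2=1/50: DF=(125119/125000 − 1/50·(0.970300))/(1+1/50) = 9623/10000 ≈ 0.962300
step 3 [1.5y] bond c/2=1/200: DF=(47889/50000 − 1/200·(0.970300+0.962300))/(1+1/200) = 4717/5000 ≈ 0.943400
step 4 [2y] bond c/2=3/160: DF=(1564527/1600000 − 3/160·(0.970300+0.962300+0.943400))/(1+3/160) = 9069/10000 ≈ 0.906900
step 5 [2.5y] bond c/2=7/200: DF=(533141/500000 − 7/200·(0.970300+0.962300+0.943400+0.906900))/(1+7/200) = 9023/10000 ≈ 0.902300
step 6 [3y] bond c/2=13/400: DF=(213991/200000 − 13/400·(0.970300+0.962300+0.943400+0.906900+0.902300))/(1+13/400) = 1111/1250 ≈ 0.888800
step 7 [3.5y] bond c/2=9/400: DF=(397407/400000 − 9/400·(0.970300+0.962300+0.943400+0.906900+0.902300+0.888800))/(1+9/400) = 849/1000 ≈ 0.849000

1 1/2 9703/10000
2 1 9623/10000
3 3/2 4717/5000
4 2 9069/10000
5 5/2 9023/10000
6 3 1111/1250
7 7/2 849/1000
f(0.5y,1.5y) = ((9703/10000)/(4717/5000) − 1)/(1) = 269/9434 ≈ 2.8514%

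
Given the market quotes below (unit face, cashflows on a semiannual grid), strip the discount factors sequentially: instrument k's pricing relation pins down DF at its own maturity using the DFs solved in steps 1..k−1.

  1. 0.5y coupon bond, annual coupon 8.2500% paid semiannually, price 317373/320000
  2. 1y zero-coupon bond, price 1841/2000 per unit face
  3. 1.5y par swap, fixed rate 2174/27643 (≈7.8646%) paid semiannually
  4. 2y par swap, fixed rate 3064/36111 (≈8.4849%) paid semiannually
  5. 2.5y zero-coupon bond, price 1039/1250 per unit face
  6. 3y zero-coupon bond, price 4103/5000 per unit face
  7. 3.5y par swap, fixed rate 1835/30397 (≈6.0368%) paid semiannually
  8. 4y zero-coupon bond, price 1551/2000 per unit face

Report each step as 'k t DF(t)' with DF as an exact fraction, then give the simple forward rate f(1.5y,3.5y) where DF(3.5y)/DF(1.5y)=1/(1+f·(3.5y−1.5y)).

step 1 [0.5y] bond c/2=33/800: DF=(317373/320000 − 33/800·(0))/(1+33/800) = 381/400 ≈ 0.952500
step 2 [1y] zero: DF = P = 1841/2000 ≈ 0.920500
step 3 [1.5y] swap r/2=1087/27643: DF=(1 − 1087/27643·(0.952500+0.920500))/(1+1087/27643) = 8913/10000 ≈ 0.891300
step 4 [2y] swap r/2=1532/36111: DF=(1 − 1532/36111·(0.952500+0.920500+0.891300))/(1+1532/36111) = 2117/2500 ≈ 0.846800
step 5 [2.5y] zero: DF = P = 1039/1250 ≈ 0.831200
step 6 [3y] zero: DF = P = 4103/5000 ≈ 0.820600
step 7 [3.5y] swap r/2=1835/60794: DF=(1 − 1835/60794·(0.952500+0.920500+0.891300+0.846800+0.831200+0.820600))/(1+1835/60794) = 1633/2000 ≈ 0.816500
step 8 [4y] zero: DF = P = 1551/2000 ≈ 0.775500

1 1/2 381/400
2 1 1841/2000
3 3/2 8913/10000
4 2 2117/2500
5 5/2 1039/1250
6 3 4103/5000
7 7/2 1633/2000
8 4 1551/2000
f(1.5y,3.5y) = ((8913/10000)/(1633/2000) − 1)/(2) = 374/8165 ≈ 4.5805%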